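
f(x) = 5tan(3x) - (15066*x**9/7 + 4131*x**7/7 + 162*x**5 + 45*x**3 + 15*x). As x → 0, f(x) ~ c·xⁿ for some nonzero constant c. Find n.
11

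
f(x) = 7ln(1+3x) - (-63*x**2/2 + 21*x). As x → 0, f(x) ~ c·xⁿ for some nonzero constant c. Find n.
3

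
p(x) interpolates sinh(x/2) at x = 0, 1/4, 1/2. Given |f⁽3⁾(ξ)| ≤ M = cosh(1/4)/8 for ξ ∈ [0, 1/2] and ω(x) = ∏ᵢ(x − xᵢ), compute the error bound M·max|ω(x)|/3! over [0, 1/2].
sqrt(3)*cosh(1/4)/13824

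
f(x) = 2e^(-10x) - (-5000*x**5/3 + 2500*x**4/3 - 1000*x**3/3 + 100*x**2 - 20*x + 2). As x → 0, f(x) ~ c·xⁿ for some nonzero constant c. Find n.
6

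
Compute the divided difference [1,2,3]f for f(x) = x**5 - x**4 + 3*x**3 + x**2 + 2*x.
84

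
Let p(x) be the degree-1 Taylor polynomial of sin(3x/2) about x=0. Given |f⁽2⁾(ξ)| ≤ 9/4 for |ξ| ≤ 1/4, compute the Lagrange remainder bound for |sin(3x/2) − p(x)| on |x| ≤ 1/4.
9/128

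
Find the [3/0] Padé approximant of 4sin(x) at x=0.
2*x*(6 - x**2)/3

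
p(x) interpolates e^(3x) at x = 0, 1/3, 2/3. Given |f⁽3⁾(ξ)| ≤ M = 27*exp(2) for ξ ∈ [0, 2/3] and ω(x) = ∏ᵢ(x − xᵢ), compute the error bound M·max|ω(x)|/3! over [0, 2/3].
sqrt(3)*exp(2)/27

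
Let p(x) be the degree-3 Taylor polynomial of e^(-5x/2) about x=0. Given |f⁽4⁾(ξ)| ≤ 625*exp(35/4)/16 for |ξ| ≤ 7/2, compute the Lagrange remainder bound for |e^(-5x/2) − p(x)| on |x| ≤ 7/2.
1500625*exp(35/4)/6144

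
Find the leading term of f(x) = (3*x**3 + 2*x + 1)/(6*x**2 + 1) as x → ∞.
x/2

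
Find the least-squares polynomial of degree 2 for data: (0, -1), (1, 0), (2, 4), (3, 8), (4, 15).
-38/35 + (4/7)x + (6/7)x²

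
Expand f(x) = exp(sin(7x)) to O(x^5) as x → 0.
1 + 7*x + 49*x**2/2 - 2401*x**4/8 + O(x**5)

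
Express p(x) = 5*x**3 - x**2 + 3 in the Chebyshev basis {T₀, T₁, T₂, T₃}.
(5/2)T₀ + (15/4)T₁ + (-1/2)T₂ + (5/4)T₃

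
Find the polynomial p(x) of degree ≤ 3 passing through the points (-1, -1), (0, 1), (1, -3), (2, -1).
2*x**3 - 3*x**2 - 3*x + 1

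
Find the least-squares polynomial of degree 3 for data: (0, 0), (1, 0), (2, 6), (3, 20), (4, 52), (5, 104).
-4/63 + (-19/189)x + (-4/9)x² + (25/27)x³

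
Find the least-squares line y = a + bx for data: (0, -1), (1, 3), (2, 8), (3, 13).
a = -13/10, b = 47/10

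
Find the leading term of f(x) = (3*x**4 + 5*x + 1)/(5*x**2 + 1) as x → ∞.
3*x**2/5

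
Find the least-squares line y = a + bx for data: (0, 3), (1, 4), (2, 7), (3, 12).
a = 2, b = 3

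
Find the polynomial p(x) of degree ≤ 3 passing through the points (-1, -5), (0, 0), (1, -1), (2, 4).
2*x**3 - 3*x**2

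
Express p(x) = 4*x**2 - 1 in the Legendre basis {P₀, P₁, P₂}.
(1/3)P₀ + (8/3)P₂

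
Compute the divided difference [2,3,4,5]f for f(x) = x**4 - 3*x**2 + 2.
14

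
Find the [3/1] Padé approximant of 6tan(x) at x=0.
2*x*(x**2 + 3)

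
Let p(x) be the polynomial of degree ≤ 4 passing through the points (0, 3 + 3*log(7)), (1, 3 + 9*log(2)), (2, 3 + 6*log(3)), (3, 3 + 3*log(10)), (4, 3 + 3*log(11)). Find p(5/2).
3 + log(405*11**(113/128)*3**(7/32)*5**(13/32)*7**(9/128)/11)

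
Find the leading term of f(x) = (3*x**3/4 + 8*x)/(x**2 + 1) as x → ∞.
3*x/4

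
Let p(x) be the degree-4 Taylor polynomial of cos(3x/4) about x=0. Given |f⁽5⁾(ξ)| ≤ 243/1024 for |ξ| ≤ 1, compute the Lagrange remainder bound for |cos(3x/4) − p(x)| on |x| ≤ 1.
81/40960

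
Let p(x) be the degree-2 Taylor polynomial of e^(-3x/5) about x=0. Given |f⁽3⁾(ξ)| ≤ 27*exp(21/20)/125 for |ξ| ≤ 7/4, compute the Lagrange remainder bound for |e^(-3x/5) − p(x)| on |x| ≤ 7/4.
3087*exp(21/20)/16000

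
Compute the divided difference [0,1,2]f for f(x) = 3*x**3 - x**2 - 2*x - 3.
8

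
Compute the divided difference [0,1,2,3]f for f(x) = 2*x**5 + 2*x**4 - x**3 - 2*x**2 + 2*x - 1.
61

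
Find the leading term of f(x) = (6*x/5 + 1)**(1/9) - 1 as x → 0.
2*x/15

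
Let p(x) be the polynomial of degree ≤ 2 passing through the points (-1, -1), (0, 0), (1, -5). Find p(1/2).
-7/4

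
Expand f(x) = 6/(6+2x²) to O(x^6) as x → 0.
1 - x**2/3 + x**4/9 + O(x**6)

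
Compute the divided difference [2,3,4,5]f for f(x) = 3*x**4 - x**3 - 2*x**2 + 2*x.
41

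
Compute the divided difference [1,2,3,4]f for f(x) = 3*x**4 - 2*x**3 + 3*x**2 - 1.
28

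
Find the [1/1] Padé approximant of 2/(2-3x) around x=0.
1/(1 - 3*x/2)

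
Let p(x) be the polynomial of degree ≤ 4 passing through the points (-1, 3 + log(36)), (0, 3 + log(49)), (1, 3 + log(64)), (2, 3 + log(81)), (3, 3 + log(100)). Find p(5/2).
3 + log(81*2**(3/16)*3**(19/64)*5**(35/64)*7**(7/16)/8)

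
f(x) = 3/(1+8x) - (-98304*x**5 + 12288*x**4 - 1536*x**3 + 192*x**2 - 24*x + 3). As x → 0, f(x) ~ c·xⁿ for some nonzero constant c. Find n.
6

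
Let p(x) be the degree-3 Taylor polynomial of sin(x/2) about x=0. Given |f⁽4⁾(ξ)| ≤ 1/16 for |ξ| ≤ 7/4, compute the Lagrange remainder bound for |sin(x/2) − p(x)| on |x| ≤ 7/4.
2401/98304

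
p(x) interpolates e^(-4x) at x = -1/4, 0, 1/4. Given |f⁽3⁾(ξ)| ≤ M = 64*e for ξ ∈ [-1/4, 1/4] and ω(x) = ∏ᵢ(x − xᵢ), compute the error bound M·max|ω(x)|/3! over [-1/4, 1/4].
sqrt(3)*e/27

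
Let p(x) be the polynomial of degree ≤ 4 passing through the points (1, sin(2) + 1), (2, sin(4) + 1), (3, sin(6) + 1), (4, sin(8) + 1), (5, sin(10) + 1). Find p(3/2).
35*sin(4)/32 - 5*sin(10)/128 - 35*sin(6)/64 + 7*sin(8)/32 + 35*sin(2)/128 + 1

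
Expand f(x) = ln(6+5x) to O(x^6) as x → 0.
log(6) + 5*x/6 - 25*x**2/72 + 125*x**3/648 - 625*x**4/5184 + 625*x**5/7776 + O(x**6)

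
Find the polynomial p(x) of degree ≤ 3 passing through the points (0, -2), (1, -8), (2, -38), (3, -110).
-3*x**3 - 3*x**2 - 2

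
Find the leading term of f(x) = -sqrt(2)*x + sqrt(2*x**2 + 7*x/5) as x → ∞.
7*sqrt(2)/20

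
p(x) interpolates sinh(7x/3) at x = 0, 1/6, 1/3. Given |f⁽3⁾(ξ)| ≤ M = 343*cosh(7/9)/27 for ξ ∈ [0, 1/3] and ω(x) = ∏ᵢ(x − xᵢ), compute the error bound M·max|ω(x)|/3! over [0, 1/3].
343*sqrt(3)*cosh(7/9)/157464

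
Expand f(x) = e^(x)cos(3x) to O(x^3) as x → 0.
1 + x - 4*x**2 + O(x**3)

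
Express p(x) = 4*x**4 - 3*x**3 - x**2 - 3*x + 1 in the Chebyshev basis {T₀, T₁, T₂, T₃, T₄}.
(2)T₀ + (-21/4)T₁ + (3/2)T₂ + (-3/4)T₃ + (1/2)T₄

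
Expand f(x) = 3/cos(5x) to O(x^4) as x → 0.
3 + 75*x**2/2 + O(x**4)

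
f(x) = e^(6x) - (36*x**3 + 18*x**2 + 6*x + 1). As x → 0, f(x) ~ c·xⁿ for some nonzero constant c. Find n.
4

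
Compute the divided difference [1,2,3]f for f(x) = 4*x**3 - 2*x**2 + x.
22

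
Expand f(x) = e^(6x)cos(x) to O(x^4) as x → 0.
1 + 6*x + 35*x**2/2 + 33*x**3 + O(x**4)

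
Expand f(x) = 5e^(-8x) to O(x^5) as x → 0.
5 - 40*x + 160*x**2 - 1280*x**3/3 + 2560*x**4/3 + O(x**5)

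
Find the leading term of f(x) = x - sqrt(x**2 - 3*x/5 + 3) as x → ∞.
3/10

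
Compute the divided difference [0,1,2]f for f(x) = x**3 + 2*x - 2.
3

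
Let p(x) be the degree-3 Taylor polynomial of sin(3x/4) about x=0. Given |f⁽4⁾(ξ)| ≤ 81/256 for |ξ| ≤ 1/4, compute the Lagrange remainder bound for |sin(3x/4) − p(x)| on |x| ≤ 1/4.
27/524288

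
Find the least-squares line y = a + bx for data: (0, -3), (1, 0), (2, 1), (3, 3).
a = -13/5, b = 19/10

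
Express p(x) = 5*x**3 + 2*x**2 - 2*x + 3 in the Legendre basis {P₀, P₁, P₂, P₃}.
(11/3)P₀ + P₁ + (4/3)P₂ + (2)P₃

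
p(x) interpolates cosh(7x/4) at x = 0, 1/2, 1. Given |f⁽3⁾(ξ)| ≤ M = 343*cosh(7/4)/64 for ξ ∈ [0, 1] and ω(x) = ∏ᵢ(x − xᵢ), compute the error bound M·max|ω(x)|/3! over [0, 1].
343*sqrt(3)*cosh(7/4)/13824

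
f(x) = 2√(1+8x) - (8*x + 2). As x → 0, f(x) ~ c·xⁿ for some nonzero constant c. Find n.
2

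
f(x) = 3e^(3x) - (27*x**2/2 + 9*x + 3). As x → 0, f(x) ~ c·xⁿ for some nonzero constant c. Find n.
3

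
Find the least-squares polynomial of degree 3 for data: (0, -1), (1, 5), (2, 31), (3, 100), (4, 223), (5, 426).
-1 + (55/42)x + (39/28)x² + (37/12)x³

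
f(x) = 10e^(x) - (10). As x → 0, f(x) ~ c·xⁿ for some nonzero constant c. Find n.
1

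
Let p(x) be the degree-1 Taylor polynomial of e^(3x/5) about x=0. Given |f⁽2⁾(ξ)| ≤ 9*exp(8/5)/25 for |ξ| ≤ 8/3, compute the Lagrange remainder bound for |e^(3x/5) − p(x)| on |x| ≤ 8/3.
32*exp(8/5)/25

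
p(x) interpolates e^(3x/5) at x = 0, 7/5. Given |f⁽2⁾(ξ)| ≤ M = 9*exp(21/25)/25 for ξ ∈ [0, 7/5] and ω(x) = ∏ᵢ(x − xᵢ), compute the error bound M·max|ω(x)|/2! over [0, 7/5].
441*exp(21/25)/5000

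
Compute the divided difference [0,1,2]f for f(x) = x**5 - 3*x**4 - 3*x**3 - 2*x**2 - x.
-17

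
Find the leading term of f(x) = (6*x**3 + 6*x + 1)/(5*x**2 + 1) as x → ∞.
6*x/5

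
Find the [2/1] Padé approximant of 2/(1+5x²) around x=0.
2 - 10*x**2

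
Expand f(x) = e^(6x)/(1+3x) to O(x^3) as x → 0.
1 + 3*x + 9*x**2 + O(x**3)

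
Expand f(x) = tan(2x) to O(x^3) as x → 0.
2*x + O(x**3)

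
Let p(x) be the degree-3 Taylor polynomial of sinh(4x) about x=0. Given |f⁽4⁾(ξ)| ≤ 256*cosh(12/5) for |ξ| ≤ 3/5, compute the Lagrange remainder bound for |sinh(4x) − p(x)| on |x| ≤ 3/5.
864*cosh(12/5)/625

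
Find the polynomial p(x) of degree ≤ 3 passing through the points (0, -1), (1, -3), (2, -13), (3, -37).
-x**3 - x**2 - 1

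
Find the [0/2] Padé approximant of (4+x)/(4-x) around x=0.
1/(x**2/8 - x/2 + 1)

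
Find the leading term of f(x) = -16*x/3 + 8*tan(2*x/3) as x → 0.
64*x**3/81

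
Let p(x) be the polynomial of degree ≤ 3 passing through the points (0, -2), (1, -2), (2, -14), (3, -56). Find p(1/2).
-13/8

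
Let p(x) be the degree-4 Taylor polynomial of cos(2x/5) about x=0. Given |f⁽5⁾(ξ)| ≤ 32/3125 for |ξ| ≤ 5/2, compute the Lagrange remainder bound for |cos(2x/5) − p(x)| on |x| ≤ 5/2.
1/120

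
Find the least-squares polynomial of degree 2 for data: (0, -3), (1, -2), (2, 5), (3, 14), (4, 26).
-118/35 + (19/35)x + (12/7)x²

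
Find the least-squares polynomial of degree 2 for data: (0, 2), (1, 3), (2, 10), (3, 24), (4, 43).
68/35 + (-139/70)x + (43/14)x²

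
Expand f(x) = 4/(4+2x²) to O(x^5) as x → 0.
1 - x**2/2 + x**4/4 + O(x**5)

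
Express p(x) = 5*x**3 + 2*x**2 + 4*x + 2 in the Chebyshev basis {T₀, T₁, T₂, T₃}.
(3)T₀ + (31/4)T₁ + T₂ + (5/4)T₃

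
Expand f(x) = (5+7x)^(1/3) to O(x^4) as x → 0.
5**(1/3) + 7*5**(1/3)*x/15 - 49*5**(1/3)*x**2/225 + 343*5**(1/3)*x**3/2025 + O(x**4)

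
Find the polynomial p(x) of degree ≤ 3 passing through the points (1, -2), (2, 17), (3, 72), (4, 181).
3*x**3 - 2*x - 3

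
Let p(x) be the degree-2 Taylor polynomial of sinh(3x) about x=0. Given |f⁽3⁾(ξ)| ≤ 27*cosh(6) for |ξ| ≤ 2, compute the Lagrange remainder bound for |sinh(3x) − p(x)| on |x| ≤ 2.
36*cosh(6)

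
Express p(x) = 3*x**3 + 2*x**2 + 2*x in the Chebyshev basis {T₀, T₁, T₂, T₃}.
T₀ + (17/4)T₁ + T₂ + (3/4)T₃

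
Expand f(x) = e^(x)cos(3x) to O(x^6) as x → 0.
1 + x - 4*x**2 - 13*x**3/3 + 7*x**4/6 + 79*x**5/30 + O(x**6)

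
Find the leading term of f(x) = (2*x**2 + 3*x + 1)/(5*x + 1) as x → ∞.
2*x/5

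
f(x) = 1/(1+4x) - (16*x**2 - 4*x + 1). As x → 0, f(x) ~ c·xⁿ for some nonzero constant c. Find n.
3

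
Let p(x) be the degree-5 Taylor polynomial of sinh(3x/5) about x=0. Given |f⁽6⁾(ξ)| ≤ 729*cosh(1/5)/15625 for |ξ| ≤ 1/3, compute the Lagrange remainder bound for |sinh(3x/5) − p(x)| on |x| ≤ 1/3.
cosh(1/5)/11250000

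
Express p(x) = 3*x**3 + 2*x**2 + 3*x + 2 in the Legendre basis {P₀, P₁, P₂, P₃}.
(8/3)P₀ + (24/5)P₁ + (4/3)P₂ + (6/5)P₃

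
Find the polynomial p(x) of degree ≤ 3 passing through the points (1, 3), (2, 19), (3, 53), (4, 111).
x**3 + 3*x**2 - 1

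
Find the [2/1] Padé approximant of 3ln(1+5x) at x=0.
5*x*(5*x + 6)/(2*(10*x/3 + 1))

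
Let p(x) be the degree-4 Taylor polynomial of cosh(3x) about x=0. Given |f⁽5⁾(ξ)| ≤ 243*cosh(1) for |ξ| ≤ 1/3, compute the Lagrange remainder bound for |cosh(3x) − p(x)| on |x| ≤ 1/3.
cosh(1)/120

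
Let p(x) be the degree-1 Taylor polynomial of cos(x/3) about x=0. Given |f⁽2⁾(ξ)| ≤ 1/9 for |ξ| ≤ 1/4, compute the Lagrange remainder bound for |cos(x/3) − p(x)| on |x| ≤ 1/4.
1/288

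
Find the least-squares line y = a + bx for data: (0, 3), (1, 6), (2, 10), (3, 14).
a = 27/10, b = 37/10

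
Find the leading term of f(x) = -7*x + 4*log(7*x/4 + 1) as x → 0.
-49*x**2/8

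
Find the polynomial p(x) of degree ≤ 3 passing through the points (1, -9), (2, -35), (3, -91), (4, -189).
-2*x**3 - 3*x**2 - 3*x - 1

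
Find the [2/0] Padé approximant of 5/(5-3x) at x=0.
9*x**2/25 + 3*x/5 + 1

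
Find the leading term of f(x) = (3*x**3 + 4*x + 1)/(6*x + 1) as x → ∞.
x**2/2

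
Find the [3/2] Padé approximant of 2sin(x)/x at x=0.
(2 - 7*x**2/30)/(x**2/20 + 1)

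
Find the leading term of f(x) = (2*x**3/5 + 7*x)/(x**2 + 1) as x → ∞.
2*x/5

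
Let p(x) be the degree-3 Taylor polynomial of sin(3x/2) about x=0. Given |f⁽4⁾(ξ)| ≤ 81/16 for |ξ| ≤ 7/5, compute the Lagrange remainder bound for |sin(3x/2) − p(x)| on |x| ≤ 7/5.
64827/80000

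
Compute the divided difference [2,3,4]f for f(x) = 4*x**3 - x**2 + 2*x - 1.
35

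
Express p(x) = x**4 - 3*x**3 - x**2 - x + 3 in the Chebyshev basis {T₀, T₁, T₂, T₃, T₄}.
(23/8)T₀ + (-13/4)T₁ + (-3/4)T₃ + (1/8)T₄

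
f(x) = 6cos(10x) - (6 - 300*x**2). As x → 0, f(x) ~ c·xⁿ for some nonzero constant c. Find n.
4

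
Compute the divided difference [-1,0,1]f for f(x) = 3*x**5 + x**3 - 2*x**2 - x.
-2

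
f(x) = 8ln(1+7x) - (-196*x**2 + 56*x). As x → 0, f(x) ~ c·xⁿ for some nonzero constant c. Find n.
3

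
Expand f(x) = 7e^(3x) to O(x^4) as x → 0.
7 + 21*x + 63*x**2/2 + 63*x**3/2 + O(x**4)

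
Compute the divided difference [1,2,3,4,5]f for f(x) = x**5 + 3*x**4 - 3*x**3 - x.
18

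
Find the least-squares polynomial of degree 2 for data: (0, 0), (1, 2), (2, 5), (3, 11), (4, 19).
1/7 + (29/70)x + (15/14)x²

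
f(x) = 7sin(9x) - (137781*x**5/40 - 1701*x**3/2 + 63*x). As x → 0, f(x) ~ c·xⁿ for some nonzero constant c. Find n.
7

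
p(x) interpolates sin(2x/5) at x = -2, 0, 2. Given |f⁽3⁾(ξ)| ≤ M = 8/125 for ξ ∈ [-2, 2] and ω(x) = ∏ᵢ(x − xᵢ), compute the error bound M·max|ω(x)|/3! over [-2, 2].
64*sqrt(3)/3375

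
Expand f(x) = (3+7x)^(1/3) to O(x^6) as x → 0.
3**(1/3) + 7*3**(1/3)*x/9 - 49*3**(1/3)*x**2/81 + 1715*3**(1/3)*x**3/2187 - 24010*3**(1/3)*x**4/19683 + 369754*3**(1/3)*x**5/177147 + O(x**6)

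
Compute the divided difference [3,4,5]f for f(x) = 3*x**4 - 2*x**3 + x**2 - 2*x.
268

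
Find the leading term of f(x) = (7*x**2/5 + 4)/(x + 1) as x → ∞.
7*x/5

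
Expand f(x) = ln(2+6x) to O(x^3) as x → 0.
log(2) + 3*x - 9*x**2/2 + O(x**3)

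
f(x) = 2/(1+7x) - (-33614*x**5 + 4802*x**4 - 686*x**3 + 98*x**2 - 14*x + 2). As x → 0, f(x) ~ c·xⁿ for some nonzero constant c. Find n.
6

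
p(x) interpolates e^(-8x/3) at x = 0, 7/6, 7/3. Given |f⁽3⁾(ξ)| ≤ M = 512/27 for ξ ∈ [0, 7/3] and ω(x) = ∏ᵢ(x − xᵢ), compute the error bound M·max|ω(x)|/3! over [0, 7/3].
21952*sqrt(3)/19683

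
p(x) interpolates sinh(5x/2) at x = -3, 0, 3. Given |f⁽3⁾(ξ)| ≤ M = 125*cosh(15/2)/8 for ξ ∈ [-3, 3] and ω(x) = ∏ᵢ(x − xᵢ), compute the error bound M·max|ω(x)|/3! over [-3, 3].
125*sqrt(3)*cosh(15/2)/8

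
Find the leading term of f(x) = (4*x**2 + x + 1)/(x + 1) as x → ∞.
4*x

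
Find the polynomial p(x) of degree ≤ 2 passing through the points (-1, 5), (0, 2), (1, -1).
2 - 3*x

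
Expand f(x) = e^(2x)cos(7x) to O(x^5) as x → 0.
1 + 2*x - 45*x**2/2 - 143*x**3/3 + 1241*x**4/24 + O(x**5)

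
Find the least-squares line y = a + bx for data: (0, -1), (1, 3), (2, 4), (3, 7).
a = -1/2, b = 5/2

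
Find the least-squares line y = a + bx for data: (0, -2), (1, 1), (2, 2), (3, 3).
a = -7/5, b = 8/5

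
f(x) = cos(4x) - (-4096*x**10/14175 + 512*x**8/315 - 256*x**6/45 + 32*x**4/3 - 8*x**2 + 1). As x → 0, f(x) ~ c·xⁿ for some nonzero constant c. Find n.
12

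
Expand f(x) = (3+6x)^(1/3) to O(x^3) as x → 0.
3**(1/3) + 2*3**(1/3)*x/3 - 4*3**(1/3)*x**2/9 + O(x**3)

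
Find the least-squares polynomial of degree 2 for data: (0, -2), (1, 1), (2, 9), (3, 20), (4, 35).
-15/7 + (111/70)x + (27/14)x²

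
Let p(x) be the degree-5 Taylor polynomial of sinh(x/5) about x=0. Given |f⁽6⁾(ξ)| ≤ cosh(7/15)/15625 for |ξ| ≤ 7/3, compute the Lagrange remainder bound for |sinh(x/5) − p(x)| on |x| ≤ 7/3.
117649*cosh(7/15)/8201250000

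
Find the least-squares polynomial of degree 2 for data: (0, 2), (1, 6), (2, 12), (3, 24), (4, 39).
11/5 + (6/5)x + (2)x²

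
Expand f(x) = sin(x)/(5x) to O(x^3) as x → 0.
1/5 - x**2/30 + O(x**3)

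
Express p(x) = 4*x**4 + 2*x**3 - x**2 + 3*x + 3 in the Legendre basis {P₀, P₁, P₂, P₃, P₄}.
(52/15)P₀ + (21/5)P₁ + (34/21)P₂ + (4/5)P₃ + (32/35)P₄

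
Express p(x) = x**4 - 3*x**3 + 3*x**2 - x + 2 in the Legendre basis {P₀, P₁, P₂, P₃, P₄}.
(16/5)P₀ + (-14/5)P₁ + (18/7)P₂ + (-6/5)P₃ + (8/35)P₄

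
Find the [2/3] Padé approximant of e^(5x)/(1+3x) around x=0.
(425*x**2/172 + 110*x/43 + 1)/(1375*x**3/258 - 885*x**2/172 + 24*x/43 + 1)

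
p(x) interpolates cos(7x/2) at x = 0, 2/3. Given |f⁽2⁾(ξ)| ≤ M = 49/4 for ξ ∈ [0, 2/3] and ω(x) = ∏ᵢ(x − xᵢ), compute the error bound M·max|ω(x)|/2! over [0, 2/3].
49/72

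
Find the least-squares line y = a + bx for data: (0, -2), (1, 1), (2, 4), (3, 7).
a = -2, b = 3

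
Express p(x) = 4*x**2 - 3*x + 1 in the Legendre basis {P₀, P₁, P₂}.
(7/3)P₀ + (-3)P₁ + (8/3)P₂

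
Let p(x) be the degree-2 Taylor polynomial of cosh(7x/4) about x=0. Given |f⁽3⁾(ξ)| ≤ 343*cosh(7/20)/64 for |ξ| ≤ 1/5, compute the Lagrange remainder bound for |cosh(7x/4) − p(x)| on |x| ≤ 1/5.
343*cosh(7/20)/48000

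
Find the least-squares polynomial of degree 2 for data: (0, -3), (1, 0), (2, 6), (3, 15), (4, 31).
-93/35 + (1/70)x + (29/14)x²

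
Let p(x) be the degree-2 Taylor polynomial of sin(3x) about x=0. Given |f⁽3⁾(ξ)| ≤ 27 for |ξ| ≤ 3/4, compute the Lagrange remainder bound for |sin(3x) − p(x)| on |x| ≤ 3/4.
243/128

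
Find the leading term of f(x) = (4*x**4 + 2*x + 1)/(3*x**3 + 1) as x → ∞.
4*x/3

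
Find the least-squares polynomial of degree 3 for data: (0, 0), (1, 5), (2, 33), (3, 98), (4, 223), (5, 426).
-25/126 + (1513/756)x + (181/252)x² + (86/27)x³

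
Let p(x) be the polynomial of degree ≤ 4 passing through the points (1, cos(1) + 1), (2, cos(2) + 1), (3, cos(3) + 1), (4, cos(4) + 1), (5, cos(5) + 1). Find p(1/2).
189*cos(3)/64 + 35*cos(5)/128 - 45*cos(4)/32 + 1 + 315*cos(1)/128 - 105*cos(2)/32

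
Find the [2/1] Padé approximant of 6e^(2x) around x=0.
(4*x**2 + 8*x + 6)/(1 - 2*x/3)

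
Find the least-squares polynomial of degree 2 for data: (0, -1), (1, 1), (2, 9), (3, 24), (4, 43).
-8/7 + (-43/70)x + (41/14)x²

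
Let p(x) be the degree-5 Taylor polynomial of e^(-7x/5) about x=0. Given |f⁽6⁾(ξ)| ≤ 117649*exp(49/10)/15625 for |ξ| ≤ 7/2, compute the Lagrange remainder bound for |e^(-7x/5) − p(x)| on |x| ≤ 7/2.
13841287201*exp(49/10)/720000000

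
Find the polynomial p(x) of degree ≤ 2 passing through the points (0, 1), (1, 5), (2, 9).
4*x + 1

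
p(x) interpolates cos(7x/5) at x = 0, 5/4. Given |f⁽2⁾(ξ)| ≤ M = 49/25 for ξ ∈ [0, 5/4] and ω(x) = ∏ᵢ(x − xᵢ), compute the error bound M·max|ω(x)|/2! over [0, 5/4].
49/128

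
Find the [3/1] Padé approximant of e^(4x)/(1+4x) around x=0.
(44*x**3/3 + 8*x**2 + 9*x/2 + 1)/(9*x/2 + 1)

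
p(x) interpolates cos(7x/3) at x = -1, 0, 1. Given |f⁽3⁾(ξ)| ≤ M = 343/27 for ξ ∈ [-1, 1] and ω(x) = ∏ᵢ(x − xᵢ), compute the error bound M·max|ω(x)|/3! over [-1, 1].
343*sqrt(3)/729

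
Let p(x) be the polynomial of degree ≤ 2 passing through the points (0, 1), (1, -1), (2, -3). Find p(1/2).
0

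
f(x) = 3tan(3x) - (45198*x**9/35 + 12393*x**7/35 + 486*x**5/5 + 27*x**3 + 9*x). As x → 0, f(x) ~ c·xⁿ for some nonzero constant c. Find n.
11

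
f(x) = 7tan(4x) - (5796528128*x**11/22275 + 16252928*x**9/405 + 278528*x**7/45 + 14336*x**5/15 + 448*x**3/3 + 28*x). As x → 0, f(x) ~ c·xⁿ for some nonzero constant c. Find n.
13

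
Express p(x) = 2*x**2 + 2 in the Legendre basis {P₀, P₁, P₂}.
(8/3)P₀ + (4/3)P₂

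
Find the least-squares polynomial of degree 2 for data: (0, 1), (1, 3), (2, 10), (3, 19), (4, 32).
29/35 + (33/35)x + (12/7)x²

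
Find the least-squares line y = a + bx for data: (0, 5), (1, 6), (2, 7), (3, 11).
a = 22/5, b = 19/10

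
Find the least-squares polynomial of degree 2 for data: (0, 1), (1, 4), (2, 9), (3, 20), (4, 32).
36/35 + (33/35)x + (12/7)x²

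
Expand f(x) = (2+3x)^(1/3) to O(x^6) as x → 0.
2**(1/3) + 2**(1/3)*x/2 - 2**(1/3)*x**2/4 + 5*2**(1/3)*x**3/24 - 5*2**(1/3)*x**4/24 + 11*2**(1/3)*x**5/48 + O(x**6)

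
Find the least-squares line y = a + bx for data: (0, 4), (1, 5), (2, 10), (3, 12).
a = 17/5, b = 29/10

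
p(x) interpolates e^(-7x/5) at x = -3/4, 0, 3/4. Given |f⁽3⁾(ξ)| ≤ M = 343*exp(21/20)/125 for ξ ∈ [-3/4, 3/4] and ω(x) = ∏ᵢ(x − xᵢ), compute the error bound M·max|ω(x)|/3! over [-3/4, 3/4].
343*sqrt(3)*exp(21/20)/8000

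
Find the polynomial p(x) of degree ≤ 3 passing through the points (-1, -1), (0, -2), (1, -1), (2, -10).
-2*x**3 + x**2 + 2*x - 2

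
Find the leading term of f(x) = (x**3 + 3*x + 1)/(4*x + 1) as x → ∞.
x**2/4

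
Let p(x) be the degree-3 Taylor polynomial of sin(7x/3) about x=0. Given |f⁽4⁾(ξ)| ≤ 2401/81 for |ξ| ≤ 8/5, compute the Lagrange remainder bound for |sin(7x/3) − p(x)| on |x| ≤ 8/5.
1229312/151875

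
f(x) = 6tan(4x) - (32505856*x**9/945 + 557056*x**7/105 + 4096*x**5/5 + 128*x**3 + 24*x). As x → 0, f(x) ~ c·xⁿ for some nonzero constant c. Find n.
11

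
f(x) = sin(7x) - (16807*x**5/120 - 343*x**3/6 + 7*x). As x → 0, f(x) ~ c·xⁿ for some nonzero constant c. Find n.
7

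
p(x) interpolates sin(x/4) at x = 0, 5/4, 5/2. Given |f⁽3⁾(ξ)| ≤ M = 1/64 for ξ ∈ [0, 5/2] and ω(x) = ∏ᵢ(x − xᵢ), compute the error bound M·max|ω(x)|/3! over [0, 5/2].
125*sqrt(3)/110592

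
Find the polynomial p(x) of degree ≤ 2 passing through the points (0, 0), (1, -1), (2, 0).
x**2 - 2*x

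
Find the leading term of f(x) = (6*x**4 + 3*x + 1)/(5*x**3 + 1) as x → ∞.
6*x/5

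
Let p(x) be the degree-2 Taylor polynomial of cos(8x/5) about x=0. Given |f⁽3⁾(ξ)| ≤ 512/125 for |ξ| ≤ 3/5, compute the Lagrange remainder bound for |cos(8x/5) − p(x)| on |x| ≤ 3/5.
2304/15625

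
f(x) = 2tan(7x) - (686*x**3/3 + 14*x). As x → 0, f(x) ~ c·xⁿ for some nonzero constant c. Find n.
5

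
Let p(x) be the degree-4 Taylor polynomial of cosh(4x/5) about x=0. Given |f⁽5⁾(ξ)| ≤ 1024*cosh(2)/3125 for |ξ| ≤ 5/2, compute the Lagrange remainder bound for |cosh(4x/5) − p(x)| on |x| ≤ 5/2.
4*cosh(2)/15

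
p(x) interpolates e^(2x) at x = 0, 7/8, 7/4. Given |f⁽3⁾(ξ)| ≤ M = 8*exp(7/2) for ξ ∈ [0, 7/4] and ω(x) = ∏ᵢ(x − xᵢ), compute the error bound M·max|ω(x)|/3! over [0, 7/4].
343*sqrt(3)*exp(7/2)/1728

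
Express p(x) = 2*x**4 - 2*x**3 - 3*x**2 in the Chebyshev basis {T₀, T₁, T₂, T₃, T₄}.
(-3/4)T₀ + (-3/2)T₁ + (-1/2)T₂ + (-1/2)T₃ + (1/4)T₄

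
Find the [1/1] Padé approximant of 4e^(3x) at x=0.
(6*x + 4)/(1 - 3*x/2)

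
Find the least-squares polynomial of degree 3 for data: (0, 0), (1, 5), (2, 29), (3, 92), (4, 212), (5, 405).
1/7 + (2/7)x + (8/7)x² + (3)x³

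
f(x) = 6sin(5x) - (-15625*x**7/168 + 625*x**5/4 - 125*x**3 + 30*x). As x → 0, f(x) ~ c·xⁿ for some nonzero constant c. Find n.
9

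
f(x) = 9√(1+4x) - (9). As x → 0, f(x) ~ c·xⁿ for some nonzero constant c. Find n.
1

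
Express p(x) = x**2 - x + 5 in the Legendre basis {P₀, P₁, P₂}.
(16/3)P₀ - P₁ + (2/3)P₂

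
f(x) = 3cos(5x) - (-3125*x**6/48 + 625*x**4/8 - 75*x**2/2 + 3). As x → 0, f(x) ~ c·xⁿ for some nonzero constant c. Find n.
8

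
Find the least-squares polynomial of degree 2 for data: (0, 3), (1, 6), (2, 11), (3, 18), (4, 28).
108/35 + (57/35)x + (8/7)x²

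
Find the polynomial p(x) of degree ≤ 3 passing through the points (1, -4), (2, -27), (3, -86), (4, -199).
-3*x**3 - 2*x + 1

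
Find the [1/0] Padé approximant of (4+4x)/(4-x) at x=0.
5*x/4 + 1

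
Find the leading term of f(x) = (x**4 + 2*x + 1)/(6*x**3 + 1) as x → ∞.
x/6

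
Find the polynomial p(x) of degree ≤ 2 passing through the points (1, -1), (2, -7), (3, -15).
-x**2 - 3*x + 3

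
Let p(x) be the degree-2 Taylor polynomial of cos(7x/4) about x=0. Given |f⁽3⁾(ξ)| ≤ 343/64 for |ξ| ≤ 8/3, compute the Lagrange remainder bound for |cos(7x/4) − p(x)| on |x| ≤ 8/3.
1372/81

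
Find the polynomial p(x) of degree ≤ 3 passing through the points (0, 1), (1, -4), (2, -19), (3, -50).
-x**3 - 2*x**2 - 2*x + 1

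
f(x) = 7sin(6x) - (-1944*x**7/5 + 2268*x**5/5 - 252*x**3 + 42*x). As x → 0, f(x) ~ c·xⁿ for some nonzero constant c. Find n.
9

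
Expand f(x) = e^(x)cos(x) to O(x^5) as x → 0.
1 + x - x**3/3 - x**4/6 + O(x**5)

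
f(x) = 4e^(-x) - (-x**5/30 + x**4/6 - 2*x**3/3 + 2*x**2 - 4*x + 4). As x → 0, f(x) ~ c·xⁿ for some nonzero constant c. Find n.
6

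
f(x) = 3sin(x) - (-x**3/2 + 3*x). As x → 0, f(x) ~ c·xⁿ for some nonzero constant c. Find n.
5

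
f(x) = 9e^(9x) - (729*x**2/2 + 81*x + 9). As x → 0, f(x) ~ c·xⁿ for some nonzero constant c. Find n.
3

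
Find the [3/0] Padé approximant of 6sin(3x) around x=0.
-27*x**3 + 18*x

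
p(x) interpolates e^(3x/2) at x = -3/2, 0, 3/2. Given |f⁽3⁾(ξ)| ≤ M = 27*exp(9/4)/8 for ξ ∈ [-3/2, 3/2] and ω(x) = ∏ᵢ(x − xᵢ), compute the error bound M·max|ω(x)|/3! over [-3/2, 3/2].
27*sqrt(3)*exp(9/4)/64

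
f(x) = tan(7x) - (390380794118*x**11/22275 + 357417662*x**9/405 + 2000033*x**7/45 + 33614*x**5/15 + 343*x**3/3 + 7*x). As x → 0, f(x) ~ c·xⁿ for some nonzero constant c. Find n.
13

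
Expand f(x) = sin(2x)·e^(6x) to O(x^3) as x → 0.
2*x + 12*x**2 + O(x**3)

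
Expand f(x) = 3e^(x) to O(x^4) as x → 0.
3 + 3*x + 3*x**2/2 + x**3/2 + O(x**4)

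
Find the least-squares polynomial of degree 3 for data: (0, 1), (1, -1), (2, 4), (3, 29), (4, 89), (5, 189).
26/21 + (-205/63)x + (-65/42)x² + (35/18)x³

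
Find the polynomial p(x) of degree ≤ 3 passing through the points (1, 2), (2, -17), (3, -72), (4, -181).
-3*x**3 + 2*x + 3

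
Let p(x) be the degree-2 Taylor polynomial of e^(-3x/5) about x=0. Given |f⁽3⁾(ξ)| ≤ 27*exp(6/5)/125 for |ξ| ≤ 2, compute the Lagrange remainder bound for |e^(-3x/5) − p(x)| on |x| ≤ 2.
36*exp(6/5)/125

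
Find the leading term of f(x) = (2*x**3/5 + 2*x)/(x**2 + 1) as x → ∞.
2*x/5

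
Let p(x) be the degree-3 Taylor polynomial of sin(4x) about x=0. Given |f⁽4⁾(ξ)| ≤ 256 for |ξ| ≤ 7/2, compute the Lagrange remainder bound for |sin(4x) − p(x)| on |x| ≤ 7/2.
4802/3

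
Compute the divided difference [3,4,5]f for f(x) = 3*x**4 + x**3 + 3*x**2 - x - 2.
306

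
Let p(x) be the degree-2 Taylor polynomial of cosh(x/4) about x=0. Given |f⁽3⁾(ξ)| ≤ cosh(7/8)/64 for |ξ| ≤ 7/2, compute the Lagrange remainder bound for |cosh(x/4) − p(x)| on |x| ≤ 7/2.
343*cosh(7/8)/3072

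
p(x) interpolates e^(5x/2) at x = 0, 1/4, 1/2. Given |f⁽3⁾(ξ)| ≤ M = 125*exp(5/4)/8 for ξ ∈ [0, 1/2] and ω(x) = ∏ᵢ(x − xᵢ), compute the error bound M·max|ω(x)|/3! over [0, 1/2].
125*sqrt(3)*exp(5/4)/13824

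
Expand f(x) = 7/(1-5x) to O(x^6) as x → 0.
7 + 35*x + 175*x**2 + 875*x**3 + 4375*x**4 + 21875*x**5 + O(x**6)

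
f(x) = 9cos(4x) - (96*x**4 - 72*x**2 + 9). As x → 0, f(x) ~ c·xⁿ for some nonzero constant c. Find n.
6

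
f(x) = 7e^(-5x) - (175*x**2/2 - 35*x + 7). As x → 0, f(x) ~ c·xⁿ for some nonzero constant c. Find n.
3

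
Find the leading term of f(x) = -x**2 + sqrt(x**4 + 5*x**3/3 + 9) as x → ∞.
5*x/6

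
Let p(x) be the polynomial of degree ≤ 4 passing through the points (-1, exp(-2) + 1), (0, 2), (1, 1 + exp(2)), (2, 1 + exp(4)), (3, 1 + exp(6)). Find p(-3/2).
(315 + (-180*exp(4) - 292 + 378*exp(2) + 35*exp(6))*exp(2))*exp(-2)/128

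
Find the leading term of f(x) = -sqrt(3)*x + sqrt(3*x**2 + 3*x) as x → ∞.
sqrt(3)/2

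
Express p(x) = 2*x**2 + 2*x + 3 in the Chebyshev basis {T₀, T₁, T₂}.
(4)T₀ + (2)T₁ + T₂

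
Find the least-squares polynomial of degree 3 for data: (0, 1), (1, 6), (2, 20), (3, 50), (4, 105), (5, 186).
74/63 + (38/27)x + (122/63)x² + (28/27)x³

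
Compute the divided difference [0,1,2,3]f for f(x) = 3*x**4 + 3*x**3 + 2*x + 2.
21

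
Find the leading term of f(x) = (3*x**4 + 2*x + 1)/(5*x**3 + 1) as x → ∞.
3*x/5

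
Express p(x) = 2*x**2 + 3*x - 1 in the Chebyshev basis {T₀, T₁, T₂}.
(3)T₁ + T₂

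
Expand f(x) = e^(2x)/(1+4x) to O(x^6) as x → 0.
1 - 2*x + 10*x**2 - 116*x**3/3 + 466*x**4/3 - 9316*x**5/15 + O(x**6)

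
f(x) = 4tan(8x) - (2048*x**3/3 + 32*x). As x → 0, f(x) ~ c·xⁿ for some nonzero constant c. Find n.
5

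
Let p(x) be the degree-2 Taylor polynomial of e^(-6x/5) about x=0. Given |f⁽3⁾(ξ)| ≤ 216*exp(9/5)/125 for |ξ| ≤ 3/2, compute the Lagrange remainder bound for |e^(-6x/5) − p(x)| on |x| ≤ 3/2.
243*exp(9/5)/250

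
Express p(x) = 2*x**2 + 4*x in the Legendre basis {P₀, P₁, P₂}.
(2/3)P₀ + (4)P₁ + (4/3)P₂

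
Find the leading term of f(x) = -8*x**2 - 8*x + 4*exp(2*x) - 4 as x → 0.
16*x**3/3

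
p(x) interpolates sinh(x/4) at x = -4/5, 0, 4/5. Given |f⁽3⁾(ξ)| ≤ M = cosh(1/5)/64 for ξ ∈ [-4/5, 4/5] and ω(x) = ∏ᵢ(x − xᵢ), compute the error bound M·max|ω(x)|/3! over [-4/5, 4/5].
sqrt(3)*cosh(1/5)/3375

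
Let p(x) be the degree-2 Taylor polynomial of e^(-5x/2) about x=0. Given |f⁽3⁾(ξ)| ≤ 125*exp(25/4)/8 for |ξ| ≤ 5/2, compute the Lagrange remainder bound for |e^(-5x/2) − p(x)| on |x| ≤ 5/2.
15625*exp(25/4)/384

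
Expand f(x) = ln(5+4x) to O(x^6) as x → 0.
log(5) + 4*x/5 - 8*x**2/25 + 64*x**3/375 - 64*x**4/625 + 1024*x**5/15625 + O(x**6)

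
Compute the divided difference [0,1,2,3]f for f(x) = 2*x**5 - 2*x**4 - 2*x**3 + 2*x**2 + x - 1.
36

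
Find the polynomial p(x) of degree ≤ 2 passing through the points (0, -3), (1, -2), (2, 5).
3*x**2 - 2*x - 3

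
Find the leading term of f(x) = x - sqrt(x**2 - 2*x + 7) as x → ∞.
1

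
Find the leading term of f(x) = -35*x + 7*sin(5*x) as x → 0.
-875*x**3/6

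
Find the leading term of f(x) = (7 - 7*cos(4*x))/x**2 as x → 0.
56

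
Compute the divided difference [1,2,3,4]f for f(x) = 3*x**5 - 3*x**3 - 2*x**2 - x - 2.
192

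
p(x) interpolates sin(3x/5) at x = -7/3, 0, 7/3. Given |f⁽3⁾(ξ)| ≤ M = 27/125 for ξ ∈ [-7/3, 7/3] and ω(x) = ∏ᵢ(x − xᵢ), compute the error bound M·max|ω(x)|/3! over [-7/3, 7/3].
343*sqrt(3)/3375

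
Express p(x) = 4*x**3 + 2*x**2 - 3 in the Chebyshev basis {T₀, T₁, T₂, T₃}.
(-2)T₀ + (3)T₁ + T₂ + T₃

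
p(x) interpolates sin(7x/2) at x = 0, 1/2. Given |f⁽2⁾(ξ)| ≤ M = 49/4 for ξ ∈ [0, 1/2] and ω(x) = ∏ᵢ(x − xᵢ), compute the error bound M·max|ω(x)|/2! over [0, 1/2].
49/128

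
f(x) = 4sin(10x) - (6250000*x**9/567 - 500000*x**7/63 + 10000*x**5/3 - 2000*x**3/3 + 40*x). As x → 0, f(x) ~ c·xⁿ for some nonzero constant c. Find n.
11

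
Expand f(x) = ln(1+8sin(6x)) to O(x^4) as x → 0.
48*x - 1152*x**2 + 36576*x**3 + O(x**4)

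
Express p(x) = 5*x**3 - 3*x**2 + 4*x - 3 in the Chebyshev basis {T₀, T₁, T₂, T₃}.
(-9/2)T₀ + (31/4)T₁ + (-3/2)T₂ + (5/4)T₃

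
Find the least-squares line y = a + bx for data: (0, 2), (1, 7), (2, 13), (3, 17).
a = 21/10, b = 51/10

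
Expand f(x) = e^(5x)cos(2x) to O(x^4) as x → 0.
1 + 5*x + 21*x**2/2 + 65*x**3/6 + O(x**4)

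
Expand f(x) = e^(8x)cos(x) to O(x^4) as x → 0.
1 + 8*x + 63*x**2/2 + 244*x**3/3 + O(x**4)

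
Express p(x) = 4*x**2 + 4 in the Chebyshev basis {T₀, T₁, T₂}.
(6)T₀ + (2)T₂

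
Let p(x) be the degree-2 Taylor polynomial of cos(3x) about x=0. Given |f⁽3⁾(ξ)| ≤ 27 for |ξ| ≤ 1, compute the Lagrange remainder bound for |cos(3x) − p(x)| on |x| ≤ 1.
9/2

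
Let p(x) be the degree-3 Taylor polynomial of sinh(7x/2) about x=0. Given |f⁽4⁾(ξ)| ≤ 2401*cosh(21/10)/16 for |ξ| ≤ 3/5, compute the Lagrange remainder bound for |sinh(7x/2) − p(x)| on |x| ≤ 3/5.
64827*cosh(21/10)/80000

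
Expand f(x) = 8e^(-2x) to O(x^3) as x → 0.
8 - 16*x + 16*x**2 + O(x**3)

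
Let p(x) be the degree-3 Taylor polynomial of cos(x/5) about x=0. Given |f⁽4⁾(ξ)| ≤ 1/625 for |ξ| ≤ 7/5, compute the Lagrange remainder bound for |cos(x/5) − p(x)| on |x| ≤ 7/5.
2401/9375000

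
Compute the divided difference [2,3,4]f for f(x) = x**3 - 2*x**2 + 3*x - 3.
7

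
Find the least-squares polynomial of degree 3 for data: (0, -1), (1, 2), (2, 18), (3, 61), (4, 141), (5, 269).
-55/63 + (-178/189)x + (377/252)x² + (205/108)x³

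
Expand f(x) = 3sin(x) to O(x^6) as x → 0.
3*x - x**3/2 + x**5/40 + O(x**6)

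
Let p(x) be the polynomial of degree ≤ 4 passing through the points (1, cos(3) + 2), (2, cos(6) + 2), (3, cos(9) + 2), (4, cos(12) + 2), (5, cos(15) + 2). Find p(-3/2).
5005*cos(9)/64 - 2145*cos(6)/32 - 1365*cos(12)/32 + 3003*cos(3)/128 + 1155*cos(15)/128 + 2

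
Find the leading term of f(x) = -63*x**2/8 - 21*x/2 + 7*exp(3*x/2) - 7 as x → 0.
63*x**3/16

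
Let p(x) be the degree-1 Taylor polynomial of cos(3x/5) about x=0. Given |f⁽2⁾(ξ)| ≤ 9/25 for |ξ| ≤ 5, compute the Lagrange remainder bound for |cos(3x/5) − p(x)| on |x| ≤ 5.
9/2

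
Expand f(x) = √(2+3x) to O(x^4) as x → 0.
sqrt(2) + 3*sqrt(2)*x/4 - 9*sqrt(2)*x**2/32 + 27*sqrt(2)*x**3/128 + O(x**4)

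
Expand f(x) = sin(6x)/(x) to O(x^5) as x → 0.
6 - 36*x**2 + 324*x**4/5 + O(x**5)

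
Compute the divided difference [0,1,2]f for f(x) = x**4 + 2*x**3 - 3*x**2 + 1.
10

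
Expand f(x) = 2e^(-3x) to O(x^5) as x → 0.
2 - 6*x + 9*x**2 - 9*x**3 + 27*x**4/4 + O(x**5)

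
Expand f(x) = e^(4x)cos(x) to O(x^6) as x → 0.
1 + 4*x + 15*x**2/2 + 26*x**3/3 + 161*x**4/24 + 101*x**5/30 + O(x**6)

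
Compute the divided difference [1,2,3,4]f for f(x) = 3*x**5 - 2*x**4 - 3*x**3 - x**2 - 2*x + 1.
172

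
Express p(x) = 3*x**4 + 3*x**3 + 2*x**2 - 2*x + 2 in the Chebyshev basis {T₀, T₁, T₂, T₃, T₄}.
(33/8)T₀ + (1/4)T₁ + (5/2)T₂ + (3/4)T₃ + (3/8)T₄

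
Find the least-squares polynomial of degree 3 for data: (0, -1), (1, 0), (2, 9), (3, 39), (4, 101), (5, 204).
-6/7 + (-23/42)x + (-6/7)x² + (11/6)x³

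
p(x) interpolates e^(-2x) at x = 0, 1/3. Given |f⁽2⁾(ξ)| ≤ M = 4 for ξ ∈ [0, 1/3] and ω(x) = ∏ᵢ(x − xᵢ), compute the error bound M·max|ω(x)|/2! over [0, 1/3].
1/18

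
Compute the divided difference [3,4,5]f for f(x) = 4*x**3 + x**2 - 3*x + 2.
49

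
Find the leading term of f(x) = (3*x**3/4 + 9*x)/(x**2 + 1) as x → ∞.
3*x/4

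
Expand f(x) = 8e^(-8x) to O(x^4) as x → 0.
8 - 64*x + 256*x**2 - 2048*x**3/3 + O(x**4)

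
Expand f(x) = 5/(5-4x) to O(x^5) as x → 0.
1 + 4*x/5 + 16*x**2/25 + 64*x**3/125 + 256*x**4/625 + O(x**5)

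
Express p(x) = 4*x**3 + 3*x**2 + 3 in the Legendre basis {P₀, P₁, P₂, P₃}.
(4)P₀ + (12/5)P₁ + (2)P₂ + (8/5)P₃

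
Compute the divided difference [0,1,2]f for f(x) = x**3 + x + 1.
3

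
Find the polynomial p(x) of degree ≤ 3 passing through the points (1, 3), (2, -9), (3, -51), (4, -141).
-3*x**3 + 3*x**2 + 3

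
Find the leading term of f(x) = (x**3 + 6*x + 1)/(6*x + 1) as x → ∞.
x**2/6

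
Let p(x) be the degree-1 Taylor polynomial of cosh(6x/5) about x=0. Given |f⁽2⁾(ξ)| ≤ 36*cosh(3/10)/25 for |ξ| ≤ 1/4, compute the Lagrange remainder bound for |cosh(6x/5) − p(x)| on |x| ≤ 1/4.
9*cosh(3/10)/200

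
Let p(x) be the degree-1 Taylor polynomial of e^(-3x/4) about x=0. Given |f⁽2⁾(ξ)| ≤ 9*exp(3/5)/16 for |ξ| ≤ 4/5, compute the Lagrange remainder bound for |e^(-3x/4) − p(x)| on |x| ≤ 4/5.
9*exp(3/5)/50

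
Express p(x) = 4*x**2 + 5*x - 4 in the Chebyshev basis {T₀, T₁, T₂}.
(-2)T₀ + (5)T₁ + (2)T₂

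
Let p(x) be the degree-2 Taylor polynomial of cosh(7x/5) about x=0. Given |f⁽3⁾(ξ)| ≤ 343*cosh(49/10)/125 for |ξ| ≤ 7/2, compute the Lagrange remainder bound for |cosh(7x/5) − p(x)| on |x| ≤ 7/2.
117649*cosh(49/10)/6000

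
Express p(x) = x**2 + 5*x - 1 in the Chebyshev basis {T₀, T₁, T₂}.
(-1/2)T₀ + (5)T₁ + (1/2)T₂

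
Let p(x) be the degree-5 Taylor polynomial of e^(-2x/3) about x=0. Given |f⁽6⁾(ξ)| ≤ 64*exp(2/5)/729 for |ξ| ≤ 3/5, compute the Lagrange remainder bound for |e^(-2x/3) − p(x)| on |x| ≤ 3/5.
4*exp(2/5)/703125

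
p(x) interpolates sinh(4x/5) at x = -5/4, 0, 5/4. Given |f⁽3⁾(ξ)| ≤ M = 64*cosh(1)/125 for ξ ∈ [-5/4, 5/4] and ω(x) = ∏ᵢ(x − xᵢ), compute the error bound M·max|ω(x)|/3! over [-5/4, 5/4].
sqrt(3)*cosh(1)/27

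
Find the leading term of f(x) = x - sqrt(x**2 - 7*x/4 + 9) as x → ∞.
7/8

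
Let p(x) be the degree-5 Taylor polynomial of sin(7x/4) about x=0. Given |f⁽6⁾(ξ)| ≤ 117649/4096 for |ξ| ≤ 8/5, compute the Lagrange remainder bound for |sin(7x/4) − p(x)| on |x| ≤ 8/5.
470596/703125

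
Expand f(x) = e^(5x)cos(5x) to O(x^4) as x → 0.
1 + 5*x - 125*x**3/3 + O(x**4)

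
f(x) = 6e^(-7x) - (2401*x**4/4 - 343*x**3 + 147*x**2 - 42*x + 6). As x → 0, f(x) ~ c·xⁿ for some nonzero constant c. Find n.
5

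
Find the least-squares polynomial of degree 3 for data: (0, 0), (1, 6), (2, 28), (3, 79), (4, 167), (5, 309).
-11/126 + (1709/756)x + (503/252)x² + (107/54)x³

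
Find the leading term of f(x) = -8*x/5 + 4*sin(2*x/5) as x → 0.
-16*x**3/375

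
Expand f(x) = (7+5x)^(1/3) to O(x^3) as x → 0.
7**(1/3) + 5*7**(1/3)*x/21 - 25*7**(1/3)*x**2/441 + O(x**3)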